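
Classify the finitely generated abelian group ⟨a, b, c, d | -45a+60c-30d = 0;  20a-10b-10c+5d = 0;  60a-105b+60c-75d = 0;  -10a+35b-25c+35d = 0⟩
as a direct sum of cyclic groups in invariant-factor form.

Answer: M ≅ ℤ/5 ⊕ ℤ/15 ⊕ ℤ/15 ⊕ ℤ/45

Derivation:
rank_ℚ(R)=4; free=4−4=0
SNF(R) diag = [5, 15, 15, 45] → torsion [5, 15, 15, 45]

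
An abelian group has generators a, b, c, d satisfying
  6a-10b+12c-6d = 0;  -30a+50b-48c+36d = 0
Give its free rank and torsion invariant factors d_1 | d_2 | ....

rank_ℚ(R)=2; free=4−2=2
SNF(R) diag = [2, 6] → torsion [2, 6]

Answer: M ≅ ℤ^2 ⊕ ℤ/2 ⊕ ℤ/6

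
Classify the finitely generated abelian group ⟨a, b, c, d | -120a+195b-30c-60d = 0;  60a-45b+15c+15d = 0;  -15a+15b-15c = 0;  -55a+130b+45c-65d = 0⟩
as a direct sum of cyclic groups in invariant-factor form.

rank_ℚ(R)=4; free=4−4=0
SNF(R) diag = [5, 15, 15, 45] → torsion [5, 15, 15, 45]

Answer: M ≅ ℤ/5 ⊕ ℤ/15 ⊕ ℤ/15 ⊕ ℤ/45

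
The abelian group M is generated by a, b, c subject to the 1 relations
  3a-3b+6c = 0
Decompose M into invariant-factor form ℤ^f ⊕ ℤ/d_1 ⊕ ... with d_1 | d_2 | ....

Answer: M ≅ ℤ^2 ⊕ ℤ/3

Derivation:
rank_ℚ(R)=1; free=3−1=2
SNF(R) diag = [3] → torsion [3]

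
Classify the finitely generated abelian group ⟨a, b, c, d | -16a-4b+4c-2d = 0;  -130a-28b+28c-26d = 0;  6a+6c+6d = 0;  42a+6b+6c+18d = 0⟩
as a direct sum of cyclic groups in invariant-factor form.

rank_ℚ(R)=4; free=4−4=0
SNF(R) diag = [2, 6, 6, 6] → torsion [2, 6, 6, 6]

Answer: M ≅ ℤ/2 ⊕ ℤ/6 ⊕ ℤ/6 ⊕ ℤ/6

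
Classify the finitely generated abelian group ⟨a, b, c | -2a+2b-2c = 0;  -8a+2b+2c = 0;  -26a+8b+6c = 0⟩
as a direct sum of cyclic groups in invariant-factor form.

Answer: M ≅ ℤ/2 ⊕ ℤ/2 ⊕ ℤ/6

Derivation:
rank_ℚ(R)=3; free=3−3=0
SNF(R) diag = [2, 2, 6] → torsion [2, 2, 6]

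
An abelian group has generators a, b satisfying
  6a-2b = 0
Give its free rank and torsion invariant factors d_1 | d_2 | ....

rank_ℚ(R)=1; free=2−1=1
SNF(R) diag = [2] → torsion [2]

Answer: M ≅ ℤ^1 ⊕ ℤ/2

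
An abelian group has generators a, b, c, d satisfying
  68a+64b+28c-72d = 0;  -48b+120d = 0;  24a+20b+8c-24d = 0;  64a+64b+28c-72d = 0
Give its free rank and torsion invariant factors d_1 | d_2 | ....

rank_ℚ(R)=4; free=4−4=0
SNF(R) diag = [4, 4, 12, 24] → torsion [4, 4, 12, 24]

Answer: M ≅ ℤ/4 ⊕ ℤ/4 ⊕ ℤ/12 ⊕ ℤ/24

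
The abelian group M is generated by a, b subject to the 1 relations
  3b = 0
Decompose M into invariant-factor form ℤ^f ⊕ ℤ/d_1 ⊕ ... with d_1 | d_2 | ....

Answer: M ≅ ℤ^1 ⊕ ℤ/3

Derivation:
rank_ℚ(R)=1; free=2−1=1
SNF(R) diag = [3] → torsion [3]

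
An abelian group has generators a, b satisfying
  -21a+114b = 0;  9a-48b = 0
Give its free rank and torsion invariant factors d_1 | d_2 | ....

rank_ℚ(R)=2; free=2−2=0
SNF(R) diag = [3, 6] → torsion [3, 6]

Answer: M ≅ ℤ/3 ⊕ ℤ/6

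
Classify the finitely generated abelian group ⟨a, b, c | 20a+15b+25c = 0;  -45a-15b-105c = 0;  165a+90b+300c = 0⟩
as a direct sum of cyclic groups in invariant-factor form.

rank_ℚ(R)=3; free=3−3=0
SNF(R) diag = [5, 15, 30] → torsion [5, 15, 30]

Answer: M ≅ ℤ/5 ⊕ ℤ/15 ⊕ ℤ/30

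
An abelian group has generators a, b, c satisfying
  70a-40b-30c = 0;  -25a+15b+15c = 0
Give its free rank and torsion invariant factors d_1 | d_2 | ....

rank_ℚ(R)=2; free=3−2=1
SNF(R) diag = [5, 10] → torsion [5, 10]

Answer: M ≅ ℤ^1 ⊕ ℤ/5 ⊕ ℤ/10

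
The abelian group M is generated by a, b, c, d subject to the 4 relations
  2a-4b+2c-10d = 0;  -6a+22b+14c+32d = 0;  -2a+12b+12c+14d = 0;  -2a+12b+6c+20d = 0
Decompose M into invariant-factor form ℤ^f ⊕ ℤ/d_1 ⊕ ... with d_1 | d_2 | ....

rank_ℚ(R)=4; free=4−4=0
SNF(R) diag = [2, 2, 2, 6] → torsion [2, 2, 2, 6]

Answer: M ≅ ℤ/2 ⊕ ℤ/2 ⊕ ℤ/2 ⊕ ℤ/6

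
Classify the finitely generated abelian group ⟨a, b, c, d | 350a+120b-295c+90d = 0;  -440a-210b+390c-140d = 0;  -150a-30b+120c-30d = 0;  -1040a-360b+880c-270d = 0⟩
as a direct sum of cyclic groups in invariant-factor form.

rank_ℚ(R)=4; free=4−4=0
SNF(R) diag = [5, 10, 30, 30] → torsion [5, 10, 30, 30]

Answer: M ≅ ℤ/5 ⊕ ℤ/10 ⊕ ℤ/30 ⊕ ℤ/30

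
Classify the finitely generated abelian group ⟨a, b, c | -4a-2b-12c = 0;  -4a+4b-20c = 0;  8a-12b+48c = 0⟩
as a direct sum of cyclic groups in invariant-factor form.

rank_ℚ(R)=3; free=3−3=0
SNF(R) diag = [2, 4, 8] → torsion [2, 4, 8]

Answer: M ≅ ℤ/2 ⊕ ℤ/4 ⊕ ℤ/8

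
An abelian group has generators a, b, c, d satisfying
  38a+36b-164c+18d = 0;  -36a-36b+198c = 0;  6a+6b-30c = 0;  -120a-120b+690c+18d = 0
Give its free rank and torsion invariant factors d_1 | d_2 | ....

Answer: M ≅ ℤ/2 ⊕ ℤ/6 ⊕ ℤ/18 ⊕ ℤ/18

Derivation:
rank_ℚ(R)=4; free=4−4=0
SNF(R) diag = [2, 6, 18, 18] → torsion [2, 6, 18, 18]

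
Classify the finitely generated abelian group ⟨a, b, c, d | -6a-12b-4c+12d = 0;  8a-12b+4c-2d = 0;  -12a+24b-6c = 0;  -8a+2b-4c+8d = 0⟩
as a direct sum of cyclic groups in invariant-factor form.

Answer: M ≅ ℤ/2 ⊕ ℤ/2 ⊕ ℤ/2 ⊕ ℤ/6

Derivation:
rank_ℚ(R)=4; free=4−4=0
SNF(R) diag = [2, 2, 2, 6] → torsion [2, 2, 2, 6]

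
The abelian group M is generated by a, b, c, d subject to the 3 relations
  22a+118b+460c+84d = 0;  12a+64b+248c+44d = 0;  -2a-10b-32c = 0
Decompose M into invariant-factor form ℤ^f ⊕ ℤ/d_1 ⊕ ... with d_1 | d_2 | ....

rank_ℚ(R)=3; free=4−3=1
SNF(R) diag = [2, 4, 4] → torsion [2, 4, 4]

Answer: M ≅ ℤ^1 ⊕ ℤ/2 ⊕ ℤ/4 ⊕ ℤ/4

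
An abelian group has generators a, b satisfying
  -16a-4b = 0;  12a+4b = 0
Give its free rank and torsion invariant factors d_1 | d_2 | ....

Answer: M ≅ ℤ/4 ⊕ ℤ/4

Derivation:
rank_ℚ(R)=2; free=2−2=0
SNF(R) diag = [4, 4] → torsion [4, 4]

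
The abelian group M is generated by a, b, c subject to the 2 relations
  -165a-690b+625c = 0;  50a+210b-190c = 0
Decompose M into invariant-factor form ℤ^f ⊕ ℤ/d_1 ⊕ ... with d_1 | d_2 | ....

Answer: M ≅ ℤ^1 ⊕ ℤ/5 ⊕ ℤ/10

Derivation:
rank_ℚ(R)=2; free=3−2=1
SNF(R) diag = [5, 10] → torsion [5, 10]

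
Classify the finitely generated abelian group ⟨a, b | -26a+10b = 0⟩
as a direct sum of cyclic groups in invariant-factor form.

rank_ℚ(R)=1; free=2−1=1
SNF(R) diag = [2] → torsion [2]

Answer: M ≅ ℤ^1 ⊕ ℤ/2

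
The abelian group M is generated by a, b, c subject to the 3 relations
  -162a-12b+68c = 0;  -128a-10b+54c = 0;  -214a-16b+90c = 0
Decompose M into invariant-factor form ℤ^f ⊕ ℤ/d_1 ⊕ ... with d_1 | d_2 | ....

rank_ℚ(R)=3; free=3−3=0
SNF(R) diag = [2, 2, 2] → torsion [2, 2, 2]

Answer: M ≅ ℤ/2 ⊕ ℤ/2 ⊕ ℤ/2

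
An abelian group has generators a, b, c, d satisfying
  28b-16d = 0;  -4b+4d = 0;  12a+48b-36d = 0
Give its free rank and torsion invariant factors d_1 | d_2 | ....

Answer: M ≅ ℤ^1 ⊕ ℤ/4 ⊕ ℤ/12 ⊕ ℤ/12

Derivation:
rank_ℚ(R)=3; free=4−3=1
SNF(R) diag = [4, 12, 12] → torsion [4, 12, 12]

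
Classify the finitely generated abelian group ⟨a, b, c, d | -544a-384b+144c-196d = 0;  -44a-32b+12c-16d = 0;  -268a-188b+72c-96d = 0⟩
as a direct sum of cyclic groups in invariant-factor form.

Answer: M ≅ ℤ^1 ⊕ ℤ/4 ⊕ ℤ/4 ⊕ ℤ/12

Derivation:
rank_ℚ(R)=3; free=4−3=1
SNF(R) diag = [4, 4, 12] → torsion [4, 4, 12]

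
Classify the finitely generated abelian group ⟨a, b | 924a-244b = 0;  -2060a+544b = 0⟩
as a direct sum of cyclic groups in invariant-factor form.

Answer: M ≅ ℤ/4 ⊕ ℤ/4

Derivation:
rank_ℚ(R)=2; free=2−2=0
SNF(R) diag = [4, 4] → torsion [4, 4]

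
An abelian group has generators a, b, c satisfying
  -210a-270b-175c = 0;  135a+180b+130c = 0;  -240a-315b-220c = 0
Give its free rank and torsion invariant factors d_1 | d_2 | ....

rank_ℚ(R)=3; free=3−3=0
SNF(R) diag = [5, 15, 45] → torsion [5, 15, 45]

Answer: M ≅ ℤ/5 ⊕ ℤ/15 ⊕ ℤ/45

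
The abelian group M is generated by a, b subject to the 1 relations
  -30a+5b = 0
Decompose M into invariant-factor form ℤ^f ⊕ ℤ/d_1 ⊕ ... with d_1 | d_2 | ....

Answer: M ≅ ℤ^1 ⊕ ℤ/5

Derivation:
rank_ℚ(R)=1; free=2−1=1
SNF(R) diag = [5] → torsion [5]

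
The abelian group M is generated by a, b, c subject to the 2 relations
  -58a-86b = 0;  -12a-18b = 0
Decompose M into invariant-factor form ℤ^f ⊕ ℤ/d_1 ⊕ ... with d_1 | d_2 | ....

Answer: M ≅ ℤ^1 ⊕ ℤ/2 ⊕ ℤ/6

Derivation:
rank_ℚ(R)=2; free=3−2=1
SNF(R) diag = [2, 6] → torsion [2, 6]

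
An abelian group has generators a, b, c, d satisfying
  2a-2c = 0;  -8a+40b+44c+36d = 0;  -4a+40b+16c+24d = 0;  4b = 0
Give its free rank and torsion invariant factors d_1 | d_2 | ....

Answer: M ≅ ℤ/2 ⊕ ℤ/4 ⊕ ℤ/12 ⊕ ℤ/36

Derivation:
rank_ℚ(R)=4; free=4−4=0
SNF(R) diag = [2, 4, 12, 36] → torsion [2, 4, 12, 36]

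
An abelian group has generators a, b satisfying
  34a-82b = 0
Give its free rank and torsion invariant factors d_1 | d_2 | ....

Answer: M ≅ ℤ^1 ⊕ ℤ/2

Derivation:
rank_ℚ(R)=1; free=2−1=1
SNF(R) diag = [2] → torsion [2]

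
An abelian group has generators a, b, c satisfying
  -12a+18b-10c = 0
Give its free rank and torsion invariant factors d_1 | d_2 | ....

rank_ℚ(R)=1; free=3−1=2
SNF(R) diag = [2] → torsion [2]

Answer: M ≅ ℤ^2 ⊕ ℤ/2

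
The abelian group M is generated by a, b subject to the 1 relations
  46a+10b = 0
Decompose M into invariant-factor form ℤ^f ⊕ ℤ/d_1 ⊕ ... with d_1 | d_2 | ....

Answer: M ≅ ℤ^1 ⊕ ℤ/2

Derivation:
rank_ℚ(R)=1; free=2−1=1
SNF(R) diag = [2] → torsion [2]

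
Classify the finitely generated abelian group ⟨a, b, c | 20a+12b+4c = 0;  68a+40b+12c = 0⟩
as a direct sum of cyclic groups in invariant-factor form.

Answer: M ≅ ℤ^1 ⊕ ℤ/4 ⊕ ℤ/4

Derivation:
rank_ℚ(R)=2; free=3−2=1
SNF(R) diag = [4, 4] → torsion [4, 4]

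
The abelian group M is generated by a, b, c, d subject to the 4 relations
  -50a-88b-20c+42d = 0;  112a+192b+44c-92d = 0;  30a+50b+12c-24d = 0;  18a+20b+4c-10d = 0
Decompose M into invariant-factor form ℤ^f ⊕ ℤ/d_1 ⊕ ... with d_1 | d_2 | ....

rank_ℚ(R)=4; free=4−4=0
SNF(R) diag = [2, 2, 4, 4] → torsion [2, 2, 4, 4]

Answer: M ≅ ℤ/2 ⊕ ℤ/2 ⊕ ℤ/4 ⊕ ℤ/4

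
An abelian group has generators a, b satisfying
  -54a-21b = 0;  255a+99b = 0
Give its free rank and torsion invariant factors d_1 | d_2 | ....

Answer: M ≅ ℤ/3 ⊕ ℤ/3

Derivation:
rank_ℚ(R)=2; free=2−2=0
SNF(R) diag = [3, 3] → torsion [3, 3]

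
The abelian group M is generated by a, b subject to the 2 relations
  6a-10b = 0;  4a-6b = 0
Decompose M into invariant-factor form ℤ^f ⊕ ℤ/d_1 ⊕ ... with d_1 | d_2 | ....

rank_ℚ(R)=2; free=2−2=0
SNF(R) diag = [2, 2] → torsion [2, 2]

Answer: M ≅ ℤ/2 ⊕ ℤ/2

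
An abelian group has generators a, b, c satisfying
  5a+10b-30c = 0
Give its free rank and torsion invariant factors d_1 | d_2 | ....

Answer: M ≅ ℤ^2 ⊕ ℤ/5

Derivation:
rank_ℚ(R)=1; free=3−1=2
SNF(R) diag = [5] → torsion [5]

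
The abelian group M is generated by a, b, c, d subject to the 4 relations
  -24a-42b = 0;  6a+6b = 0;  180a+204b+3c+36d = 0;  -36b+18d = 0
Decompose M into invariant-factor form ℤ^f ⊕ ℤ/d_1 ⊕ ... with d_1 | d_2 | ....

Answer: M ≅ ℤ/3 ⊕ ℤ/6 ⊕ ℤ/18 ⊕ ℤ/18

Derivation:
rank_ℚ(R)=4; free=4−4=0
SNF(R) diag = [3, 6, 18, 18] → torsion [3, 6, 18, 18]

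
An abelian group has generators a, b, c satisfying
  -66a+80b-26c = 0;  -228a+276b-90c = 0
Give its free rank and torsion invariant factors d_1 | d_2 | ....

rank_ℚ(R)=2; free=3−2=1
SNF(R) diag = [2, 6] → torsion [2, 6]

Answer: M ≅ ℤ^1 ⊕ ℤ/2 ⊕ ℤ/6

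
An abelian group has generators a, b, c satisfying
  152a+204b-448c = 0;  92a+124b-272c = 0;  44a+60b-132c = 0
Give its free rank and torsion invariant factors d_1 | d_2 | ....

Answer: M ≅ ℤ/4 ⊕ ℤ/4 ⊕ ℤ/4

Derivation:
rank_ℚ(R)=3; free=3−3=0
SNF(R) diag = [4, 4, 4] → torsion [4, 4, 4]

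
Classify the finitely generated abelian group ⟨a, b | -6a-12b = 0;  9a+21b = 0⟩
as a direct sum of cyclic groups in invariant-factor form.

rank_ℚ(R)=2; free=2−2=0
SNF(R) diag = [3, 6] → torsion [3, 6]

Answer: M ≅ ℤ/3 ⊕ ℤ/6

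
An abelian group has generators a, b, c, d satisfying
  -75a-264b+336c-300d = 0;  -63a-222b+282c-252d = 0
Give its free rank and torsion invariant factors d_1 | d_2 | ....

rank_ℚ(R)=2; free=4−2=2
SNF(R) diag = [3, 6] → torsion [3, 6]

Answer: M ≅ ℤ^2 ⊕ ℤ/3 ⊕ ℤ/6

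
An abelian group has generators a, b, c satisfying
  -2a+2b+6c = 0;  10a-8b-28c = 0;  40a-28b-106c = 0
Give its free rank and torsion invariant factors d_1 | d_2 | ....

Answer: M ≅ ℤ/2 ⊕ ℤ/2 ⊕ ℤ/2

Derivation:
rank_ℚ(R)=3; free=3−3=0
SNF(R) diag = [2, 2, 2] → torsion [2, 2, 2]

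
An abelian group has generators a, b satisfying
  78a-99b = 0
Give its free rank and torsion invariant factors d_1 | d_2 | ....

Answer: M ≅ ℤ^1 ⊕ ℤ/3

Derivation:
rank_ℚ(R)=1; free=2−1=1
SNF(R) diag = [3] → torsion [3]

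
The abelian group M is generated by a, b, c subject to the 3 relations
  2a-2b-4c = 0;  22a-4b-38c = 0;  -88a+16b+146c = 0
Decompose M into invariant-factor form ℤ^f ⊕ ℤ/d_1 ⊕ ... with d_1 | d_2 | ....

rank_ℚ(R)=3; free=3−3=0
SNF(R) diag = [2, 6, 18] → torsion [2, 6, 18]

Answer: M ≅ ℤ/2 ⊕ ℤ/6 ⊕ ℤ/18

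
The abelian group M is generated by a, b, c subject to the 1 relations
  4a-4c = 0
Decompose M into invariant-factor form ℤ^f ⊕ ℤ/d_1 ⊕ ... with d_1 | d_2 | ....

Answer: M ≅ ℤ^2 ⊕ ℤ/4

Derivation:
rank_ℚ(R)=1; free=3−1=2
SNF(R) diag = [4] → torsion [4]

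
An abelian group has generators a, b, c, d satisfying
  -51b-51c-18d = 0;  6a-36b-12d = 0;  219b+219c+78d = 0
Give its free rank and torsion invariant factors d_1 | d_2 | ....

rank_ℚ(R)=3; free=4−3=1
SNF(R) diag = [3, 6, 12] → torsion [3, 6, 12]

Answer: M ≅ ℤ^1 ⊕ ℤ/3 ⊕ ℤ/6 ⊕ ℤ/12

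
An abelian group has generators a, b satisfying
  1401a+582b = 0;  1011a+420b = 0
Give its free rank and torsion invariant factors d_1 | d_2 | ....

Answer: M ≅ ℤ/3 ⊕ ℤ/6

Derivation:
rank_ℚ(R)=2; free=2−2=0
SNF(R) diag = [3, 6] → torsion [3, 6]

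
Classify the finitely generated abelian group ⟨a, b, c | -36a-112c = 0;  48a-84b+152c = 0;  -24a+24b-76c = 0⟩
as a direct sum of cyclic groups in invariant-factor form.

Answer: M ≅ ℤ/4 ⊕ ℤ/12 ⊕ ℤ/36

Derivation:
rank_ℚ(R)=3; free=3−3=0
SNF(R) diag = [4, 12, 36] → torsion [4, 12, 36]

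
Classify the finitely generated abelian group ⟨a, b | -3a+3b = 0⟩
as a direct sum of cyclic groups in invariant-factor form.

rank_ℚ(R)=1; free=2−1=1
SNF(R) diag = [3] → torsion [3]

Answer: M ≅ ℤ^1 ⊕ ℤ/3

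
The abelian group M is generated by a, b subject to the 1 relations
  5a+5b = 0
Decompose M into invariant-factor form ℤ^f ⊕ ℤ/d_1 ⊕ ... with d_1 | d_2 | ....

Answer: M ≅ ℤ^1 ⊕ ℤ/5

Derivation:
rank_ℚ(R)=1; free=2−1=1
SNF(R) diag = [5] → torsion [5]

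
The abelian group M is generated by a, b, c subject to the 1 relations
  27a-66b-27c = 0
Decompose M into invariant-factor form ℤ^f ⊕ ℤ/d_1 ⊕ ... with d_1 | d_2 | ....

Answer: M ≅ ℤ^2 ⊕ ℤ/3

Derivation:
rank_ℚ(R)=1; free=3−1=2
SNF(R) diag = [3] → torsion [3]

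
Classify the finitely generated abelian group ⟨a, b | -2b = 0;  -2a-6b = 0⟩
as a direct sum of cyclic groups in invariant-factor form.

Answer: M ≅ ℤ/2 ⊕ ℤ/2

Derivation:
rank_ℚ(R)=2; free=2−2=0
SNF(R) diag = [2, 2] → torsion [2, 2]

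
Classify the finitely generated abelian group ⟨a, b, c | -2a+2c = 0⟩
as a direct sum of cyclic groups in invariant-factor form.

rank_ℚ(R)=1; free=3−1=2
SNF(R) diag = [2] → torsion [2]

Answer: M ≅ ℤ^2 ⊕ ℤ/2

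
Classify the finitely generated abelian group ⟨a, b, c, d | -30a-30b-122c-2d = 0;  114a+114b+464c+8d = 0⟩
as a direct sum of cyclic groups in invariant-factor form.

rank_ℚ(R)=2; free=4−2=2
SNF(R) diag = [2, 6] → torsion [2, 6]

Answer: M ≅ ℤ^2 ⊕ ℤ/2 ⊕ ℤ/6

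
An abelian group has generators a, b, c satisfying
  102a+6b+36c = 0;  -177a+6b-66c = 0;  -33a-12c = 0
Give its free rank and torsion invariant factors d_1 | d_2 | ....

rank_ℚ(R)=3; free=3−3=0
SNF(R) diag = [3, 6, 6] → torsion [3, 6, 6]

Answer: M ≅ ℤ/3 ⊕ ℤ/6 ⊕ ℤ/6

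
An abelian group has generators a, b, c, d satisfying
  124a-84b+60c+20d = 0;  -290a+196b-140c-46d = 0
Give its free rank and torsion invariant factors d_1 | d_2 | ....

Answer: M ≅ ℤ^2 ⊕ ℤ/2 ⊕ ℤ/4

Derivation:
rank_ℚ(R)=2; free=4−2=2
SNF(R) diag = [2, 4] → torsion [2, 4]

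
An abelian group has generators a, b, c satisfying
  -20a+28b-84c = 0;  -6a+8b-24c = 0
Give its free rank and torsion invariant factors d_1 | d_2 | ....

Answer: M ≅ ℤ^1 ⊕ ℤ/2 ⊕ ℤ/4

Derivation:
rank_ℚ(R)=2; free=3−2=1
SNF(R) diag = [2, 4] → torsion [2, 4]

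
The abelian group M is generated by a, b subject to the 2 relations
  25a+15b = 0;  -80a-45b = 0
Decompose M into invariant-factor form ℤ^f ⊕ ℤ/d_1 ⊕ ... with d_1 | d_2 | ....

Answer: M ≅ ℤ/5 ⊕ ℤ/15

Derivation:
rank_ℚ(R)=2; free=2−2=0
SNF(R) diag = [5, 15] → torsion [5, 15]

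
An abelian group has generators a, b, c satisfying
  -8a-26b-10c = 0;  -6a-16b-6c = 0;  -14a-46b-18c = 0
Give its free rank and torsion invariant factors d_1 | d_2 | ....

rank_ℚ(R)=3; free=3−3=0
SNF(R) diag = [2, 2, 2] → torsion [2, 2, 2]

Answer: M ≅ ℤ/2 ⊕ ℤ/2 ⊕ ℤ/2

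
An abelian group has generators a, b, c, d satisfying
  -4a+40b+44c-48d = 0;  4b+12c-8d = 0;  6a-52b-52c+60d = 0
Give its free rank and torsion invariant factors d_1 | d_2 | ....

Answer: M ≅ ℤ^1 ⊕ ℤ/2 ⊕ ℤ/4 ⊕ ℤ/4

Derivation:
rank_ℚ(R)=3; free=4−3=1
SNF(R) diag = [2, 4, 4] → torsion [2, 4, 4]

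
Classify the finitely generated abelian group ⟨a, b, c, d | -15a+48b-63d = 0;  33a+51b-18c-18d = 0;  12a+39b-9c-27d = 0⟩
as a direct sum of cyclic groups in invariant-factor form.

rank_ℚ(R)=3; free=4−3=1
SNF(R) diag = [3, 9, 9] → torsion [3, 9, 9]

Answer: M ≅ ℤ^1 ⊕ ℤ/3 ⊕ ℤ/9 ⊕ ℤ/9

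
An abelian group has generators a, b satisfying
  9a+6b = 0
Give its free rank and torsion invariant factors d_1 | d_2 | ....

Answer: M ≅ ℤ^1 ⊕ ℤ/3

Derivation:
rank_ℚ(R)=1; free=2−1=1
SNF(R) diag = [3] → torsion [3]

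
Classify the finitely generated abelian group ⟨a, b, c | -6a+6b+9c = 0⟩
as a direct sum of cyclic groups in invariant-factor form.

rank_ℚ(R)=1; free=3−1=2
SNF(R) diag = [3] → torsion [3]

Answer: M ≅ ℤ^2 ⊕ ℤ/3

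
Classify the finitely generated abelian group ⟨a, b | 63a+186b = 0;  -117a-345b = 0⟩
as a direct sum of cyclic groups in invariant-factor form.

Answer: M ≅ ℤ/3 ⊕ ℤ/9

Derivation:
rank_ℚ(R)=2; free=2−2=0
SNF(R) diag = [3, 9] → torsion [3, 9]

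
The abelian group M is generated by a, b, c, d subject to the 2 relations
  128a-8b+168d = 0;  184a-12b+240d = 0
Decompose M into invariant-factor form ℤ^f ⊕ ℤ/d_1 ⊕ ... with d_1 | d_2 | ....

rank_ℚ(R)=2; free=4−2=2
SNF(R) diag = [4, 8] → torsion [4, 8]

Answer: M ≅ ℤ^2 ⊕ ℤ/4 ⊕ ℤ/8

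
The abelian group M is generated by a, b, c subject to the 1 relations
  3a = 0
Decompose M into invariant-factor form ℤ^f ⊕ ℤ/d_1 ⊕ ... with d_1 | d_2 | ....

rank_ℚ(R)=1; free=3−1=2
SNF(R) diag = [3] → torsion [3]

Answer: M ≅ ℤ^2 ⊕ ℤ/3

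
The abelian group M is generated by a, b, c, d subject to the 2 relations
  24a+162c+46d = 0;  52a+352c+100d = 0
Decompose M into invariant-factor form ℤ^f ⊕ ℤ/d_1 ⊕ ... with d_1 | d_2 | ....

rank_ℚ(R)=2; free=4−2=2
SNF(R) diag = [2, 4] → torsion [2, 4]

Answer: M ≅ ℤ^2 ⊕ ℤ/2 ⊕ ℤ/4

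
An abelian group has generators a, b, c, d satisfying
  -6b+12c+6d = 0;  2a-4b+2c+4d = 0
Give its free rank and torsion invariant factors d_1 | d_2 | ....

rank_ℚ(R)=2; free=4−2=2
SNF(R) diag = [2, 6] → torsion [2, 6]

Answer: M ≅ ℤ^2 ⊕ ℤ/2 ⊕ ℤ/6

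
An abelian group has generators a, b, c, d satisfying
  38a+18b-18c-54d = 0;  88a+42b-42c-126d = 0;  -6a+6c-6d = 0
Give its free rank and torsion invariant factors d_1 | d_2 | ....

Answer: M ≅ ℤ^1 ⊕ ℤ/2 ⊕ ℤ/6 ⊕ ℤ/6

Derivation:
rank_ℚ(R)=3; free=4−3=1
SNF(R) diag = [2, 6, 6] → torsion [2, 6, 6]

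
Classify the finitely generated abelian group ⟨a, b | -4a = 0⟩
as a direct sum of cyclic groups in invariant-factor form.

Answer: M ≅ ℤ^1 ⊕ ℤ/4

Derivation:
rank_ℚ(R)=1; free=2−1=1
SNF(R) diag = [4] → torsion [4]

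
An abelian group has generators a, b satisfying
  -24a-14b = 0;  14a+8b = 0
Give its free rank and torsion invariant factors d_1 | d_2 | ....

Answer: M ≅ ℤ/2 ⊕ ℤ/2

Derivation:
rank_ℚ(R)=2; free=2−2=0
SNF(R) diag = [2, 2] → torsion [2, 2]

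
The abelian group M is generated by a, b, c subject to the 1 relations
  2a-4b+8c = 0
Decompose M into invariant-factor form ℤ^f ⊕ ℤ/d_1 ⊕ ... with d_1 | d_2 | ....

rank_ℚ(R)=1; free=3−1=2
SNF(R) diag = [2] → torsion [2]

Answer: M ≅ ℤ^2 ⊕ ℤ/2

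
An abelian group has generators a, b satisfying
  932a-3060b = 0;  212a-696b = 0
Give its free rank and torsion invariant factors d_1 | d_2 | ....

Answer: M ≅ ℤ/4 ⊕ ℤ/12

Derivation:
rank_ℚ(R)=2; free=2−2=0
SNF(R) diag = [4, 12] → torsion [4, 12]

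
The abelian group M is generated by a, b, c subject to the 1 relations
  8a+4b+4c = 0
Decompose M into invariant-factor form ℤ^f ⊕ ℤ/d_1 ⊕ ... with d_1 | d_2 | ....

Answer: M ≅ ℤ^2 ⊕ ℤ/4

Derivation:
rank_ℚ(R)=1; free=3−1=2
SNF(R) diag = [4] → torsion [4]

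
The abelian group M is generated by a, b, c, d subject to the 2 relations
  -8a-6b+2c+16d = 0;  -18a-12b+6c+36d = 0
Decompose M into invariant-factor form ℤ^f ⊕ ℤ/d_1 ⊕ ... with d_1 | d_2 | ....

Answer: M ≅ ℤ^2 ⊕ ℤ/2 ⊕ ℤ/6

Derivation:
rank_ℚ(R)=2; free=4−2=2
SNF(R) diag = [2, 6] → torsion [2, 6]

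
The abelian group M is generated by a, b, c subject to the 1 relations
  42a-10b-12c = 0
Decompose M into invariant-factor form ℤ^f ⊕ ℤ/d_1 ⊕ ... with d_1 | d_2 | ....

Answer: M ≅ ℤ^2 ⊕ ℤ/2

Derivation:
rank_ℚ(R)=1; free=3−1=2
SNF(R) diag = [2] → torsion [2]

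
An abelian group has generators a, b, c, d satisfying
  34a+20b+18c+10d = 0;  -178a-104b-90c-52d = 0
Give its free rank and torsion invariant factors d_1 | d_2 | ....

rank_ℚ(R)=2; free=4−2=2
SNF(R) diag = [2, 6] → torsion [2, 6]

Answer: M ≅ ℤ^2 ⊕ ℤ/2 ⊕ ℤ/6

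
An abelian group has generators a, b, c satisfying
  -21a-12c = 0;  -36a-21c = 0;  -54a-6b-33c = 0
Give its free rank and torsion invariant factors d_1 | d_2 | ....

Answer: M ≅ ℤ/3 ⊕ ℤ/3 ⊕ ℤ/6

Derivation:
rank_ℚ(R)=3; free=3−3=0
SNF(R) diag = [3, 3, 6] → torsion [3, 3, 6]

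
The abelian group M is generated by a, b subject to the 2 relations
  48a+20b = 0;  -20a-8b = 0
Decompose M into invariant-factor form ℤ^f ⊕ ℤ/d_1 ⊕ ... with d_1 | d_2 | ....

Answer: M ≅ ℤ/4 ⊕ ℤ/4

Derivation:
rank_ℚ(R)=2; free=2−2=0
SNF(R) diag = [4, 4] → torsion [4, 4]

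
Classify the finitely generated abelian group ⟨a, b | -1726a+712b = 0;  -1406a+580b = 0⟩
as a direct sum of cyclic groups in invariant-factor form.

rank_ℚ(R)=2; free=2−2=0
SNF(R) diag = [2, 4] → torsion [2, 4]

Answer: M ≅ ℤ/2 ⊕ ℤ/4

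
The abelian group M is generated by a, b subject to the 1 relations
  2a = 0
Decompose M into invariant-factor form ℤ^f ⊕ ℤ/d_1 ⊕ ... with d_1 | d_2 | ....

rank_ℚ(R)=1; free=2−1=1
SNF(R) diag = [2] → torsion [2]

Answer: M ≅ ℤ^1 ⊕ ℤ/2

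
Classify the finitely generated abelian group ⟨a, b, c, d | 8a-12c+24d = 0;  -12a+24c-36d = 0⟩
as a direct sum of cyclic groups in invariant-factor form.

rank_ℚ(R)=2; free=4−2=2
SNF(R) diag = [4, 12] → torsion [4, 12]

Answer: M ≅ ℤ^2 ⊕ ℤ/4 ⊕ ℤ/12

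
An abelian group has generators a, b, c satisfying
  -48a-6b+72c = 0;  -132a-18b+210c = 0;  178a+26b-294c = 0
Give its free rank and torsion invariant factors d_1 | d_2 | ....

Answer: M ≅ ℤ/2 ⊕ ℤ/6 ⊕ ℤ/18

Derivation:
rank_ℚ(R)=3; free=3−3=0
SNF(R) diag = [2, 6, 18] → torsion [2, 6, 18]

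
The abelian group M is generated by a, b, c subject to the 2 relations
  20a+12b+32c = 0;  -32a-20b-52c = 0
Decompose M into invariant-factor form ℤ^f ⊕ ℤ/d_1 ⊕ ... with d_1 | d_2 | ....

rank_ℚ(R)=2; free=3−2=1
SNF(R) diag = [4, 4] → torsion [4, 4]

Answer: M ≅ ℤ^1 ⊕ ℤ/4 ⊕ ℤ/4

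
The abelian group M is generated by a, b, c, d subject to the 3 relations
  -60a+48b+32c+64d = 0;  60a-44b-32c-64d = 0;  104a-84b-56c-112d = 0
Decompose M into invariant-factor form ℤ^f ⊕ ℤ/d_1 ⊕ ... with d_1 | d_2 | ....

Answer: M ≅ ℤ^1 ⊕ ℤ/4 ⊕ ℤ/4 ⊕ ℤ/8

Derivation:
rank_ℚ(R)=3; free=4−3=1
SNF(R) diag = [4, 4, 8] → torsion [4, 4, 8]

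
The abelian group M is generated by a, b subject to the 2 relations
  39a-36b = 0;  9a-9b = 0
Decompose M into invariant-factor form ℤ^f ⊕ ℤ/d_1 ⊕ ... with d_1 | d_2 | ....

Answer: M ≅ ℤ/3 ⊕ ℤ/9

Derivation:
rank_ℚ(R)=2; free=2−2=0
SNF(R) diag = [3, 9] → torsion [3, 9]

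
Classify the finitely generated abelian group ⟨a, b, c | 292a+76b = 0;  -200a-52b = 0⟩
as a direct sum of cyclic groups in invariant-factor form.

rank_ℚ(R)=2; free=3−2=1
SNF(R) diag = [4, 4] → torsion [4, 4]

Answer: M ≅ ℤ^1 ⊕ ℤ/4 ⊕ ℤ/4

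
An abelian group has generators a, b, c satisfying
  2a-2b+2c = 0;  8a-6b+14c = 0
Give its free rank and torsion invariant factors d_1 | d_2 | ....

Answer: M ≅ ℤ^1 ⊕ ℤ/2 ⊕ ℤ/2

Derivation:
rank_ℚ(R)=2; free=3−2=1
SNF(R) diag = [2, 2] → torsion [2, 2]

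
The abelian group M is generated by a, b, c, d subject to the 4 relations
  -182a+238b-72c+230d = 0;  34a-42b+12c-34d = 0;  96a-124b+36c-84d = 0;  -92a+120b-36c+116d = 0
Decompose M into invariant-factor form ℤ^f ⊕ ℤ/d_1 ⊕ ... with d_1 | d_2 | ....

rank_ℚ(R)=4; free=4−4=0
SNF(R) diag = [2, 4, 12, 36] → torsion [2, 4, 12, 36]

Answer: M ≅ ℤ/2 ⊕ ℤ/4 ⊕ ℤ/12 ⊕ ℤ/36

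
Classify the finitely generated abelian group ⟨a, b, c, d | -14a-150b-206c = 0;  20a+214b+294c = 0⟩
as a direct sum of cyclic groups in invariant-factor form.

rank_ℚ(R)=2; free=4−2=2
SNF(R) diag = [2, 2] → torsion [2, 2]

Answer: M ≅ ℤ^2 ⊕ ℤ/2 ⊕ ℤ/2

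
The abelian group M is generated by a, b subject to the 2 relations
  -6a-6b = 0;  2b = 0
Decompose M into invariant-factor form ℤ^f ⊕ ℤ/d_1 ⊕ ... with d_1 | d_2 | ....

rank_ℚ(R)=2; free=2−2=0
SNF(R) diag = [2, 6] → torsion [2, 6]

Answer: M ≅ ℤ/2 ⊕ ℤ/6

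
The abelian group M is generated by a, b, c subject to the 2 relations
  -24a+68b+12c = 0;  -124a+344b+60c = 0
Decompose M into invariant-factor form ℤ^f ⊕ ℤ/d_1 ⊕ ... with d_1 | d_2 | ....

Answer: M ≅ ℤ^1 ⊕ ℤ/4 ⊕ ℤ/4

Derivation:
rank_ℚ(R)=2; free=3−2=1
SNF(R) diag = [4, 4] → torsion [4, 4]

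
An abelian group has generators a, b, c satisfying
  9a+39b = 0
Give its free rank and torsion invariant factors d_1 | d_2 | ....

Answer: M ≅ ℤ^2 ⊕ ℤ/3

Derivation:
rank_ℚ(R)=1; free=3−1=2
SNF(R) diag = [3] → torsion [3]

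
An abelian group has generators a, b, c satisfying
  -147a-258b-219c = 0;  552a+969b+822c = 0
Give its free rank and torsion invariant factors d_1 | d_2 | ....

Answer: M ≅ ℤ^1 ⊕ ℤ/3 ⊕ ℤ/9

Derivation:
rank_ℚ(R)=2; free=3−2=1
SNF(R) diag = [3, 9] → torsion [3, 9]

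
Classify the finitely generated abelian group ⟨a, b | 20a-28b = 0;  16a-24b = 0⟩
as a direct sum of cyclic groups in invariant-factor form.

rank_ℚ(R)=2; free=2−2=0
SNF(R) diag = [4, 8] → torsion [4, 8]

Answer: M ≅ ℤ/4 ⊕ ℤ/8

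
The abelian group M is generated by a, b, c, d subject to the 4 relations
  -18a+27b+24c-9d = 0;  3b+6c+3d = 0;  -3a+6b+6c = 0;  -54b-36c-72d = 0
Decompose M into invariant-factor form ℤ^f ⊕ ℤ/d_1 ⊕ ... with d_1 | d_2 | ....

Answer: M ≅ ℤ/3 ⊕ ℤ/3 ⊕ ℤ/6 ⊕ ℤ/18

Derivation:
rank_ℚ(R)=4; free=4−4=0
SNF(R) diag = [3, 3, 6, 18] → torsion [3, 3, 6, 18]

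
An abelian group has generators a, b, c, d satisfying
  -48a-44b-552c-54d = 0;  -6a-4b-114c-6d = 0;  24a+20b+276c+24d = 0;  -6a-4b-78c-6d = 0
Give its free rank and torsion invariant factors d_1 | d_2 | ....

Answer: M ≅ ℤ/2 ⊕ ℤ/6 ⊕ ℤ/12 ⊕ ℤ/36

Derivation:
rank_ℚ(R)=4; free=4−4=0
SNF(R) diag = [2, 6, 12, 36] → torsion [2, 6, 12, 36]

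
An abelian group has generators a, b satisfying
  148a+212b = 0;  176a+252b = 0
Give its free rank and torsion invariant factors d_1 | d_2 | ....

Answer: M ≅ ℤ/4 ⊕ ℤ/4

Derivation:
rank_ℚ(R)=2; free=2−2=0
SNF(R) diag = [4, 4] → torsion [4, 4]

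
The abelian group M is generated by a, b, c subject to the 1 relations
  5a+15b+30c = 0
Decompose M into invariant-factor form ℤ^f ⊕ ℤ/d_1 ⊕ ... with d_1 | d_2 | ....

Answer: M ≅ ℤ^2 ⊕ ℤ/5

Derivation:
rank_ℚ(R)=1; free=3−1=2
SNF(R) diag = [5] → torsion [5]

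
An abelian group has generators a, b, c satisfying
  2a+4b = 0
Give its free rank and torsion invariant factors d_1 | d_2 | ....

Answer: M ≅ ℤ^2 ⊕ ℤ/2

Derivation:
rank_ℚ(R)=1; free=3−1=2
SNF(R) diag = [2] → torsion [2]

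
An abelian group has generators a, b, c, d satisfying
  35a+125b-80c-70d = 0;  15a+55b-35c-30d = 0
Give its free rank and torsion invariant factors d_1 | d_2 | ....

Answer: M ≅ ℤ^2 ⊕ ℤ/5 ⊕ ℤ/5

Derivation:
rank_ℚ(R)=2; free=4−2=2
SNF(R) diag = [5, 5] → torsion [5, 5]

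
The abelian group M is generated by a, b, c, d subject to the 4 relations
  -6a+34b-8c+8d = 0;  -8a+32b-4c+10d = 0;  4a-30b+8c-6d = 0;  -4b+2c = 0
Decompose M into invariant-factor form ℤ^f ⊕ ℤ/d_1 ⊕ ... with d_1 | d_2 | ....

Answer: M ≅ ℤ/2 ⊕ ℤ/2 ⊕ ℤ/2 ⊕ ℤ/2

Derivation:
rank_ℚ(R)=4; free=4−4=0
SNF(R) diag = [2, 2, 2, 2] → torsion [2, 2, 2, 2]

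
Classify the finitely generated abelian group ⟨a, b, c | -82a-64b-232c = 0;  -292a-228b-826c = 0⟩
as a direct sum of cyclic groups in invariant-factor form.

Answer: M ≅ ℤ^1 ⊕ ℤ/2 ⊕ ℤ/2

Derivation:
rank_ℚ(R)=2; free=3−2=1
SNF(R) diag = [2, 2] → torsion [2, 2]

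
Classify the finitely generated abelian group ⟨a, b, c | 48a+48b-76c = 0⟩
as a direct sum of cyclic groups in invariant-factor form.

Answer: M ≅ ℤ^2 ⊕ ℤ/4

Derivation:
rank_ℚ(R)=1; free=3−1=2
SNF(R) diag = [4] → torsion [4]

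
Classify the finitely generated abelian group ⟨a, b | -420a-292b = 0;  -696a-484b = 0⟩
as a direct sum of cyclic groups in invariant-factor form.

rank_ℚ(R)=2; free=2−2=0
SNF(R) diag = [4, 12] → torsion [4, 12]

Answer: M ≅ ℤ/4 ⊕ ℤ/12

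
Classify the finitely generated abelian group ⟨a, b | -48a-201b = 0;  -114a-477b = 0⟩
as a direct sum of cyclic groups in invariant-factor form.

rank_ℚ(R)=2; free=2−2=0
SNF(R) diag = [3, 6] → torsion [3, 6]

Answer: M ≅ ℤ/3 ⊕ ℤ/6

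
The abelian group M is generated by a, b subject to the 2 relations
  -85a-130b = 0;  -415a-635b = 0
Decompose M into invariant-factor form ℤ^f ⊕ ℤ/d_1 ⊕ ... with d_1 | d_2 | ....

Answer: M ≅ ℤ/5 ⊕ ℤ/5

Derivation:
rank_ℚ(R)=2; free=2−2=0
SNF(R) diag = [5, 5] → torsion [5, 5]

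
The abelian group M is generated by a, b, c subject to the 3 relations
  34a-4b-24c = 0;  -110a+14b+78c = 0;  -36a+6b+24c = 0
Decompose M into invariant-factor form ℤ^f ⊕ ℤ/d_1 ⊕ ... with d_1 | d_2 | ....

Answer: M ≅ ℤ/2 ⊕ ℤ/6 ⊕ ℤ/6

Derivation:
rank_ℚ(R)=3; free=3−3=0
SNF(R) diag = [2, 6, 6] → torsion [2, 6, 6]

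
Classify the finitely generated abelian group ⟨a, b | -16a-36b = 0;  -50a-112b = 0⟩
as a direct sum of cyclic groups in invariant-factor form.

Answer: M ≅ ℤ/2 ⊕ ℤ/4

Derivation:
rank_ℚ(R)=2; free=2−2=0
SNF(R) diag = [2, 4] → torsion [2, 4]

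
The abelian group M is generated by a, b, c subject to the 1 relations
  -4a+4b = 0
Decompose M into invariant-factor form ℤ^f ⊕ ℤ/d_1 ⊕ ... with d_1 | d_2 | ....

rank_ℚ(R)=1; free=3−1=2
SNF(R) diag = [4] → torsion [4]

Answer: M ≅ ℤ^2 ⊕ ℤ/4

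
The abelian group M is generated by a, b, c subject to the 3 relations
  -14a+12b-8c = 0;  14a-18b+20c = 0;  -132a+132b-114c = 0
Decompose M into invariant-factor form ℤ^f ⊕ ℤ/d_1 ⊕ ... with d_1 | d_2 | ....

rank_ℚ(R)=3; free=3−3=0
SNF(R) diag = [2, 6, 6] → torsion [2, 6, 6]

Answer: M ≅ ℤ/2 ⊕ ℤ/6 ⊕ ℤ/6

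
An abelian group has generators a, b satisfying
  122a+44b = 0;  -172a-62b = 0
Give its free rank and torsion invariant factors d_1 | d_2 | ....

Answer: M ≅ ℤ/2 ⊕ ℤ/2

Derivation:
rank_ℚ(R)=2; free=2−2=0
SNF(R) diag = [2, 2] → torsion [2, 2]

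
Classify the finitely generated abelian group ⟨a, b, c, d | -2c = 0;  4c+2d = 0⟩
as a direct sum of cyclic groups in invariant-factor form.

rank_ℚ(R)=2; free=4−2=2
SNF(R) diag = [2, 2] → torsion [2, 2]

Answer: M ≅ ℤ^2 ⊕ ℤ/2 ⊕ ℤ/2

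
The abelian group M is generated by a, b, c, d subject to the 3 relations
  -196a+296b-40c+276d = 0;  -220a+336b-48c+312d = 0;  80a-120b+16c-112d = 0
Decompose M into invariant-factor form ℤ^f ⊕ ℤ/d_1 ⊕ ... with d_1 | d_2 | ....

rank_ℚ(R)=3; free=4−3=1
SNF(R) diag = [4, 4, 8] → torsion [4, 4, 8]

Answer: M ≅ ℤ^1 ⊕ ℤ/4 ⊕ ℤ/4 ⊕ ℤ/8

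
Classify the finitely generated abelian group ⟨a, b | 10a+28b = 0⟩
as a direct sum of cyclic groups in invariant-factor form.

Answer: M ≅ ℤ^1 ⊕ ℤ/2

Derivation:
rank_ℚ(R)=1; free=2−1=1
SNF(R) diag = [2] → torsion [2]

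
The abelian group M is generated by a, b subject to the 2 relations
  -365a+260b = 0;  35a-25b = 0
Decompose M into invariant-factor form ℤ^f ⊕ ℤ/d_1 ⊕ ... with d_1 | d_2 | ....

Answer: M ≅ ℤ/5 ⊕ ℤ/5

Derivation:
rank_ℚ(R)=2; free=2−2=0
SNF(R) diag = [5, 5] → torsion [5, 5]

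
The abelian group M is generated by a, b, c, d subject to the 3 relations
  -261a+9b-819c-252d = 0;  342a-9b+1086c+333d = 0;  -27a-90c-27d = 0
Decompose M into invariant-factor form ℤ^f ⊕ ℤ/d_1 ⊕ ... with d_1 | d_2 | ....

rank_ℚ(R)=3; free=4−3=1
SNF(R) diag = [3, 9, 27] → torsion [3, 9, 27]

Answer: M ≅ ℤ^1 ⊕ ℤ/3 ⊕ ℤ/9 ⊕ ℤ/27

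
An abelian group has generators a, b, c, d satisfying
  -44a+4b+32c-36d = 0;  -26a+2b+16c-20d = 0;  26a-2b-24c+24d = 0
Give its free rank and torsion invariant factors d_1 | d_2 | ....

Answer: M ≅ ℤ^1 ⊕ ℤ/2 ⊕ ℤ/4 ⊕ ℤ/8

Derivation:
rank_ℚ(R)=3; free=4−3=1
SNF(R) diag = [2, 4, 8] → torsion [2, 4, 8]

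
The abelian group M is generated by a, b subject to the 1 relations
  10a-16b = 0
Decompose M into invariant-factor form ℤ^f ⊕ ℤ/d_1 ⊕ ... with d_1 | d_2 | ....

Answer: M ≅ ℤ^1 ⊕ ℤ/2

Derivation:
rank_ℚ(R)=1; free=2−1=1
SNF(R) diag = [2] → torsion [2]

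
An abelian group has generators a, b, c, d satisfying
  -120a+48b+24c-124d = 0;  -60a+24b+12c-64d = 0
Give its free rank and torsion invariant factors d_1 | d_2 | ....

Answer: M ≅ ℤ^2 ⊕ ℤ/4 ⊕ ℤ/12

Derivation:
rank_ℚ(R)=2; free=4−2=2
SNF(R) diag = [4, 12] → torsion [4, 12]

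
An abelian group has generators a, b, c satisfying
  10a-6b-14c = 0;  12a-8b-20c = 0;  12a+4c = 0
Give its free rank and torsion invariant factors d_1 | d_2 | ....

rank_ℚ(R)=3; free=3−3=0
SNF(R) diag = [2, 4, 8] → torsion [2, 4, 8]

Answer: M ≅ ℤ/2 ⊕ ℤ/4 ⊕ ℤ/8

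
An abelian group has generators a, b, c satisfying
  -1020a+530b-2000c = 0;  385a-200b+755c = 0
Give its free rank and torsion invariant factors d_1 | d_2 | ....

rank_ℚ(R)=2; free=3−2=1
SNF(R) diag = [5, 10] → torsion [5, 10]

Answer: M ≅ ℤ^1 ⊕ ℤ/5 ⊕ ℤ/10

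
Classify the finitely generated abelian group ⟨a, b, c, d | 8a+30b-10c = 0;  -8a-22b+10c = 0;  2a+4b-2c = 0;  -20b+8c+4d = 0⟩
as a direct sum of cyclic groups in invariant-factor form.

Answer: M ≅ ℤ/2 ⊕ ℤ/2 ⊕ ℤ/4 ⊕ ℤ/8

Derivation:
rank_ℚ(R)=4; free=4−4=0
SNF(R) diag = [2, 2, 4, 8] → torsion [2, 2, 4, 8]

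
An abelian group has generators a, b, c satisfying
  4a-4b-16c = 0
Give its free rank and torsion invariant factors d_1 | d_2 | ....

rank_ℚ(R)=1; free=3−1=2
SNF(R) diag = [4] → torsion [4]

Answer: M ≅ ℤ^2 ⊕ ℤ/4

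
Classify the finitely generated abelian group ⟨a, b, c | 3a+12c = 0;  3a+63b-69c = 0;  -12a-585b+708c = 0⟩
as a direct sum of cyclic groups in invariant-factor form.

Answer: M ≅ ℤ/3 ⊕ ℤ/9 ⊕ ℤ/27

Derivation:
rank_ℚ(R)=3; free=3−3=0
SNF(R) diag = [3, 9, 27] → torsion [3, 9, 27]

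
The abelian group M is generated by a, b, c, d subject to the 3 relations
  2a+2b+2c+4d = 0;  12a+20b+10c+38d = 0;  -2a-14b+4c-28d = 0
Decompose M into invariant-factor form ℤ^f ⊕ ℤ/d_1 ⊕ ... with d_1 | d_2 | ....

Answer: M ≅ ℤ^1 ⊕ ℤ/2 ⊕ ℤ/2 ⊕ ℤ/6

Derivation:
rank_ℚ(R)=3; free=4−3=1
SNF(R) diag = [2, 2, 6] → torsion [2, 2, 6]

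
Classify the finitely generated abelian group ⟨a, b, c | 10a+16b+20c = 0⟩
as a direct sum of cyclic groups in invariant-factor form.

Answer: M ≅ ℤ^2 ⊕ ℤ/2

Derivation:
rank_ℚ(R)=1; free=3−1=2
SNF(R) diag = [2] → torsion [2]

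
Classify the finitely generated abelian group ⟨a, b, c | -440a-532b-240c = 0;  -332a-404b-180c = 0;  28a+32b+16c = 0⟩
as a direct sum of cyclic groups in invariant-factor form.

Answer: M ≅ ℤ/4 ⊕ ℤ/4 ⊕ ℤ/4

Derivation:
rank_ℚ(R)=3; free=3−3=0
SNF(R) diag = [4, 4, 4] → torsion [4, 4, 4]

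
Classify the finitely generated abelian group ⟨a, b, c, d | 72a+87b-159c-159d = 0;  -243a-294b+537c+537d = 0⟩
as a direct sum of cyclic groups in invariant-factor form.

Answer: M ≅ ℤ^2 ⊕ ℤ/3 ⊕ ℤ/9

Derivation:
rank_ℚ(R)=2; free=4−2=2
SNF(R) diag = [3, 9] → torsion [3, 9]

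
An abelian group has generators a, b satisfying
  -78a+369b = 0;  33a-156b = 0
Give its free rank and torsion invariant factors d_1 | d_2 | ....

rank_ℚ(R)=2; free=2−2=0
SNF(R) diag = [3, 3] → torsion [3, 3]

Answer: M ≅ ℤ/3 ⊕ ℤ/3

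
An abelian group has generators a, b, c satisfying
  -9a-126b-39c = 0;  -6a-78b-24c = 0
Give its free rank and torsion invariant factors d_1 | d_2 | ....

rank_ℚ(R)=2; free=3−2=1
SNF(R) diag = [3, 6] → torsion [3, 6]

Answer: M ≅ ℤ^1 ⊕ ℤ/3 ⊕ ℤ/6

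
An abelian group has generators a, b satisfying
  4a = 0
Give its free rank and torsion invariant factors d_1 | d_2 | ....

rank_ℚ(R)=1; free=2−1=1
SNF(R) diag = [4] → torsion [4]

Answer: M ≅ ℤ^1 ⊕ ℤ/4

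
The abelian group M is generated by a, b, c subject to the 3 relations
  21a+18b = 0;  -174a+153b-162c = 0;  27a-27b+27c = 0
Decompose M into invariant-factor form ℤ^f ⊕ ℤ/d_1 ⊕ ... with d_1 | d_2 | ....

rank_ℚ(R)=3; free=3−3=0
SNF(R) diag = [3, 9, 27] → torsion [3, 9, 27]

Answer: M ≅ ℤ/3 ⊕ ℤ/9 ⊕ ℤ/27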